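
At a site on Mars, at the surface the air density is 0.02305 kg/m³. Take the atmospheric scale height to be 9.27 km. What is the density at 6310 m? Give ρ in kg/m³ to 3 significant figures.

In an isothermal atmosphere, density decays like pressure: ρ = ρ₀ exp(−z/H).
z/H = 6310.0/9270.0 = 0.68069; exp(−0.68069) = 0.50627.
ρ = 0.02305 × 0.50627 = 0.011670 kg/m³.

ρ ≈ 0.0117 kg/m³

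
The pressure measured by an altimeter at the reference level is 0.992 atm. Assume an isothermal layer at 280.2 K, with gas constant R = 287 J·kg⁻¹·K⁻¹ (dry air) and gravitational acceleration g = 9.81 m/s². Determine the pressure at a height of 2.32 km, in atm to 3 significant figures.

Scale height: H = RT/g = 287 × 280.2 / 9.81 = 8197.5 m.
Barometric formula: P = P₀ exp(−z/H).
z/H = 2320.0/8197.5 = 0.28301; exp(−0.28301) = 0.75351.
P = 0.992 × 0.75351 = 0.74748 atm.

P ≈ 0.747 atm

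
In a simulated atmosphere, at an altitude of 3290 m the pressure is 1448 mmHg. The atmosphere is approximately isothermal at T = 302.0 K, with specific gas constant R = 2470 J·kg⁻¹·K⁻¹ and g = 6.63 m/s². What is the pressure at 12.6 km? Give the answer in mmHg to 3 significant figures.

Scale height: H = RT/g = 2470 × 302.0 / 6.63 = 112510 m.
Between two levels, P₂ = P₁ exp(−Δz/H) with Δz = z₂ − z₁.
Δz = 12600 − 3290.0 = 9310.0 m; Δz/H = 9310.0/112510 = 0.082748.
P₂ = 1448 × exp(−0.082748) = 1448 × 0.92058 = 1333.0 mmHg.

P ≈ 1330 mmHg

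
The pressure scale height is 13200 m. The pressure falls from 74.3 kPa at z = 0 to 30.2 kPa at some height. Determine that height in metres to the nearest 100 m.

z ≈ 11900 m

Invert the barometric formula: z = H ln(P₀/P).
P₀/P = 74.3/30.2 = 2.4603; ln(2.4603) = 0.90028.
z = 13200 × 0.90028 = 11884 m.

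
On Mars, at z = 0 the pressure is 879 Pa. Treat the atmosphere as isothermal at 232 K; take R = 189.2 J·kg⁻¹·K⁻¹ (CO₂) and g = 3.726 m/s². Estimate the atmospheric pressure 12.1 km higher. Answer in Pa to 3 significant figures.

Scale height: H = RT/g = 189.2 × 232 / 3.726 = 11781 m.
Barometric formula: P = P₀ exp(−z/H).
z/H = 12100/11781 = 1.0271; exp(−1.0271) = 0.35804.
P = 879 × 0.35804 = 314.72 Pa.

P ≈ 315 Pa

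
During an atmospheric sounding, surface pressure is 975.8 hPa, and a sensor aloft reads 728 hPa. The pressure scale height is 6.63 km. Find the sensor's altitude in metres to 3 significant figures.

Invert the barometric formula: z = H ln(P₀/P).
P₀/P = 975.8/728 = 1.3404; ln(1.3404) = 0.29297.
z = 6630.0 × 0.29297 = 1942.4 m.

z ≈ 1940 m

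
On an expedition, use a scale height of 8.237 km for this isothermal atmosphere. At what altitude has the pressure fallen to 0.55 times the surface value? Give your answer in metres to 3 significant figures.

Set P/P₀ = exp(−z/H) = 0.55, so z = −H ln(0.55).
−ln(0.55) = 0.59784; z = 8237.0 × 0.59784 = 4924.4 m.

z ≈ 4920 m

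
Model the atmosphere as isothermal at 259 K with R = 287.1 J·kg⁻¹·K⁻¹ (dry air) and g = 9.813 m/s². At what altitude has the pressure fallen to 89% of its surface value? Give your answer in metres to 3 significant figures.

Scale height: H = RT/g = 287.1 × 259 / 9.813 = 7577.6 m.
Set P/P₀ = exp(−z/H) = 0.89, so z = −H ln(0.89).
−ln(0.89) = 0.11653; z = 7577.6 × 0.11653 = 883.02 m.

z ≈ 883 m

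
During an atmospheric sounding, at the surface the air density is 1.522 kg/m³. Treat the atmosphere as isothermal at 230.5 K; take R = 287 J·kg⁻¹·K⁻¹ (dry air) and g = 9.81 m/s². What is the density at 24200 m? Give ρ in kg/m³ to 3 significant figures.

Scale height: H = RT/g = 287 × 230.5 / 9.81 = 6743.5 m.
In an isothermal atmosphere, density decays like pressure: ρ = ρ₀ exp(−z/H).
z/H = 24200/6743.5 = 3.5886; exp(−3.5886) = 0.027637.
ρ = 1.522 × 0.027637 = 0.042064 kg/m³.

ρ ≈ 0.0421 kg/m³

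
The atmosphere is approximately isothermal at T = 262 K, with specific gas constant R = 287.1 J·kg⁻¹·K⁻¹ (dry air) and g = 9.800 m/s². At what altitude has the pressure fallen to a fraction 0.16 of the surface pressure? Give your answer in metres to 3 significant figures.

z ≈ 14100 m

Scale height: H = RT/g = 287.1 × 262 / 9.800 = 7675.5 m.
Set P/P₀ = exp(−z/H) = 0.16, so z = −H ln(0.16).
−ln(0.16) = 1.8326; z = 7675.5 × 1.8326 = 14066 m.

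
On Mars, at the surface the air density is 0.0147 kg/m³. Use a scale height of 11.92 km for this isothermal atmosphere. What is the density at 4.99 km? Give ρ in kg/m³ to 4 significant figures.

ρ ≈ 0.009672 kg/m³

In an isothermal atmosphere, density decays like pressure: ρ = ρ₀ exp(−z/H).
z/H = 4990.0/11920 = 0.41862; exp(−0.41862) = 0.65795.
ρ = 0.0147 × 0.65795 = 0.0096719 kg/m³.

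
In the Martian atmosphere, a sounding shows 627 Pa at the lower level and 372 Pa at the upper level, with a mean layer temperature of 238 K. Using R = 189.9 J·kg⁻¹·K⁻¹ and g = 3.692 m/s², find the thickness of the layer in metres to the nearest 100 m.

Hypsometric equation: Δz = (R T̄/g) ln(P₁/P₂).
R T̄/g = 189.9 × 238 / 3.692 = 12242 m.
ln(627/372) = ln(1.6855) = 0.52206.
Δz = 12242 × 0.52206 = 6391.1 m.

Δz ≈ 6400 m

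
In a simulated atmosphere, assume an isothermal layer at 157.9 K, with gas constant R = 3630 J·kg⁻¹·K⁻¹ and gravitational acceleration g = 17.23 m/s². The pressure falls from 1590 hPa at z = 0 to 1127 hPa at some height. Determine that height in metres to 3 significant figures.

Scale height: H = RT/g = 3630 × 157.9 / 17.23 = 33266 m.
Invert the barometric formula: z = H ln(P₀/P).
P₀/P = 1590/1127 = 1.4108; ln(1.4108) = 0.34416.
z = 33266 × 0.34416 = 11449 m.

z ≈ 11400 m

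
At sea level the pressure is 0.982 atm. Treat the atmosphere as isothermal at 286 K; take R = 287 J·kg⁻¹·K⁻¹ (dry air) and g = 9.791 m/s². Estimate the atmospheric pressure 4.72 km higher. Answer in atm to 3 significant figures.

P ≈ 0.559 atm

Scale height: H = RT/g = 287 × 286 / 9.791 = 8383.4 m.
Barometric formula: P = P₀ exp(−z/H).
z/H = 4720.0/8383.4 = 0.56302; exp(−0.56302) = 0.56949.
P = 0.982 × 0.56949 = 0.55924 atm.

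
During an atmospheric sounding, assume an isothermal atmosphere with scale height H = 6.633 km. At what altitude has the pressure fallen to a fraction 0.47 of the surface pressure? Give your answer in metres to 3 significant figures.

Set P/P₀ = exp(−z/H) = 0.47, so z = −H ln(0.47).
−ln(0.47) = 0.75502; z = 6633.0 × 0.75502 = 5008.0 m.

z ≈ 5010 m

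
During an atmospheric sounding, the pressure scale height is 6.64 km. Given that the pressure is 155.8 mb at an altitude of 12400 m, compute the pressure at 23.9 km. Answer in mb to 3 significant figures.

P ≈ 27.6 mb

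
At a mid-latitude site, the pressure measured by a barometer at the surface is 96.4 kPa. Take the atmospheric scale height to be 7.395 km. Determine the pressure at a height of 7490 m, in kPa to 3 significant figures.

Barometric formula: P = P₀ exp(−z/H).
z/H = 7490.0/7395.0 = 1.0128; exp(−1.0128) = 0.36320.
P = 96.4 × 0.36320 = 35.012 kPa.

P ≈ 35.0 kPa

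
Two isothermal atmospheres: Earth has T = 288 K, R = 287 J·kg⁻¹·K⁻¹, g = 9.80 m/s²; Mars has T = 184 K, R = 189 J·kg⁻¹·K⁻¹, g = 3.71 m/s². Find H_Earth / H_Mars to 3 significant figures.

H = RT/g for each body.
H_Earth = 287 × 288 / 9.80 = 8434.3 m.
H_Mars = 189 × 184 / 3.71 = 9373.6 m.
H_Earth/H_Mars = 8434.3/9373.6 = 0.89979.

H_Earth/H_Mars ≈ 0.900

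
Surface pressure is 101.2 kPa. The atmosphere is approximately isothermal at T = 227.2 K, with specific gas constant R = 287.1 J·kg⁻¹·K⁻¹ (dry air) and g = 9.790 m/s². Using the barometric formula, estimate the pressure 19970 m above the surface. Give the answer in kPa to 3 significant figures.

Scale height: H = RT/g = 287.1 × 227.2 / 9.790 = 6662.8 m.
Barometric formula: P = P₀ exp(−z/H).
z/H = 19970/6662.8 = 2.9972; exp(−2.9972) = 0.049927.
P = 101.2 × 0.049927 = 5.0526 kPa.

P ≈ 5.05 kPa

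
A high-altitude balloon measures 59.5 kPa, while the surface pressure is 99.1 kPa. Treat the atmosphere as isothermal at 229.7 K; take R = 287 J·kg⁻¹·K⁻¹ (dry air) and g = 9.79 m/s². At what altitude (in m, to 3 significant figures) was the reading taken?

z ≈ 3440 m

Scale height: H = RT/g = 287 × 229.7 / 9.79 = 6733.8 m.
Invert the barometric formula: z = H ln(P₀/P).
P₀/P = 99.1/59.5 = 1.6655; ln(1.6655) = 0.51013.
z = 6733.8 × 0.51013 = 3435.1 m.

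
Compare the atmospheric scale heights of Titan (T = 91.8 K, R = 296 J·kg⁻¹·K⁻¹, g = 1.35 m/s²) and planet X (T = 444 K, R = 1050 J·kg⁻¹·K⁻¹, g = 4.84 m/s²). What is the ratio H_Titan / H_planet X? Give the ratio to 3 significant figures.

H_Titan/H_planet X ≈ 0.209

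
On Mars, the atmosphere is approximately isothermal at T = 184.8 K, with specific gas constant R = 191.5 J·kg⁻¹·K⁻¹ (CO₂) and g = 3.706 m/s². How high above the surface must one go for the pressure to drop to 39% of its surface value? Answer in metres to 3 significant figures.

z ≈ 8990 m

Scale height: H = RT/g = 191.5 × 184.8 / 3.706 = 9549.2 m.
Set P/P₀ = exp(−z/H) = 0.39, so z = −H ln(0.39).
−ln(0.39) = 0.94161; z = 9549.2 × 0.94161 = 8991.6 m.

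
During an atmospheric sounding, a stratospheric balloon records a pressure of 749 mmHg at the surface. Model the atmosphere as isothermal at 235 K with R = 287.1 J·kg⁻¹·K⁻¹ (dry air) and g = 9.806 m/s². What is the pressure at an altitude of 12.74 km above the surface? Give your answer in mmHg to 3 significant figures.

P ≈ 118 mmHg

Scale height: H = RT/g = 287.1 × 235 / 9.806 = 6880.3 m.
Barometric formula: P = P₀ exp(−z/H).
z/H = 12740/6880.3 = 1.8517; exp(−1.8517) = 0.15697.
P = 749 × 0.15697 = 117.57 mmHg.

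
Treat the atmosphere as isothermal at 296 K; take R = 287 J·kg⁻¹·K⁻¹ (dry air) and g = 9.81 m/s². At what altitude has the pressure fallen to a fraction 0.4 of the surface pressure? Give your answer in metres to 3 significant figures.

z ≈ 7930 m

Scale height: H = RT/g = 287 × 296 / 9.81 = 8659.7 m.
Set P/P₀ = exp(−z/H) = 0.4, so z = −H ln(0.4).
−ln(0.4) = 0.91629; z = 8659.7 × 0.91629 = 7934.8 m.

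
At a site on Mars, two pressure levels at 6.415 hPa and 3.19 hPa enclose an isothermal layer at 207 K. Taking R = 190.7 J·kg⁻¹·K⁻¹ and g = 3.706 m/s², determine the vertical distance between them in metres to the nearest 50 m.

Hypsometric equation: Δz = (R T̄/g) ln(P₁/P₂).
R T̄/g = 190.7 × 207 / 3.706 = 10652 m.
ln(6.415/3.19) = ln(2.0110) = 0.69863.
Δz = 10652 × 0.69863 = 7441.8 m.

Δz ≈ 7450 m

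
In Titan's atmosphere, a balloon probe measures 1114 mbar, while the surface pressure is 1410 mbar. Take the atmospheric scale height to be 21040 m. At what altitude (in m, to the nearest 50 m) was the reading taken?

Invert the barometric formula: z = H ln(P₀/P).
P₀/P = 1410/1114 = 1.2657; ln(1.2657) = 0.23563.
z = 21040 × 0.23563 = 4957.7 m.

z ≈ 4950 m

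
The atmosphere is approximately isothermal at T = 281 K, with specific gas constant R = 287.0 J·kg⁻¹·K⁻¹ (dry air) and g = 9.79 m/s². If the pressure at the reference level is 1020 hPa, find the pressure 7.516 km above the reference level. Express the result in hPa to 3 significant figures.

P ≈ 410 hPa

Scale height: H = RT/g = 287.0 × 281 / 9.79 = 8237.7 m.
Barometric formula: P = P₀ exp(−z/H).
z/H = 7516.0/8237.7 = 0.91239; exp(−0.91239) = 0.40156.
P = 1020 × 0.40156 = 409.59 hPa.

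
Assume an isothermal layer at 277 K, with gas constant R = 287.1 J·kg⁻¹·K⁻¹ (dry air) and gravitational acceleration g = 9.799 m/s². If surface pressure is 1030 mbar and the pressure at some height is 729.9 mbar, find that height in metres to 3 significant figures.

Scale height: H = RT/g = 287.1 × 277 / 9.799 = 8115.8 m.
Invert the barometric formula: z = H ln(P₀/P).
P₀/P = 1030/729.9 = 1.4112; ln(1.4112) = 0.34444.
z = 8115.8 × 0.34444 = 2795.4 m.

z ≈ 2800 m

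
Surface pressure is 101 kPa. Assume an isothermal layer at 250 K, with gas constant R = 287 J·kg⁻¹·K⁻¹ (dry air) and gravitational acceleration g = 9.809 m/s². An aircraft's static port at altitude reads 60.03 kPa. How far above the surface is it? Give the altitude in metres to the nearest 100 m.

z ≈ 3800 m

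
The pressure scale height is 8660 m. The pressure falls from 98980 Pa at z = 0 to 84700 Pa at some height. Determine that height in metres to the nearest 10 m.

Invert the barometric formula: z = H ln(P₀/P).
P₀/P = 98980/84700 = 1.1686; ln(1.1686) = 0.15581.
z = 8660.0 × 0.15581 = 1349.3 m.

z ≈ 1350 m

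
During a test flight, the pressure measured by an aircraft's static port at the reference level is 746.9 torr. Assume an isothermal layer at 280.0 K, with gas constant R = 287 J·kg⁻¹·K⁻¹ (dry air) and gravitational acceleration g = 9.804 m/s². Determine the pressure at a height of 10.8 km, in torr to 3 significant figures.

P ≈ 200 torr

Scale height: H = RT/g = 287 × 280.0 / 9.804 = 8196.7 m.
Barometric formula: P = P₀ exp(−z/H).
z/H = 10800/8196.7 = 1.3176; exp(−1.3176) = 0.26778.
P = 746.9 × 0.26778 = 200.00 torr.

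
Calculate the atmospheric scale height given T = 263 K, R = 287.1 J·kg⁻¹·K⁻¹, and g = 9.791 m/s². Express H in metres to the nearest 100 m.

The scale height of an isothermal atmosphere is H = RT/g.
H = 287.1 × 263 / 9.791 = 75507/9.791 = 7711.9 m.

H ≈ 7700 m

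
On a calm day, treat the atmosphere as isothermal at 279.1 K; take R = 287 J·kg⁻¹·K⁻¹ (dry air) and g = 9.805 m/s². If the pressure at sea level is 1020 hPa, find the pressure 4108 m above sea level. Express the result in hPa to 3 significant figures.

P ≈ 617 hPa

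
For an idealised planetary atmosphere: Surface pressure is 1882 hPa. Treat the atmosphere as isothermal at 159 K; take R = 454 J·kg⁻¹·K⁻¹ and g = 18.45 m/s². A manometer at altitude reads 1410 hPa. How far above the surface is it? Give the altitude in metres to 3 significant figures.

z ≈ 1130 m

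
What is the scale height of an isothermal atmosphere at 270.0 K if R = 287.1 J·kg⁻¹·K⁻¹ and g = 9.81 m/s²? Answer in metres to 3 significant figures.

H ≈ 7900 m

The scale height of an isothermal atmosphere is H = RT/g.
H = 287.1 × 270.0 / 9.81 = 77517/9.81 = 7901.8 m.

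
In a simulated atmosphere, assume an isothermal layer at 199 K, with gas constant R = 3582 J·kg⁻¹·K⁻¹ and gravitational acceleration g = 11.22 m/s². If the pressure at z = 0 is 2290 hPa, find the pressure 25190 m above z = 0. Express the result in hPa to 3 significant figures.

Scale height: H = RT/g = 3582 × 199 / 11.22 = 63531 m.
Barometric formula: P = P₀ exp(−z/H).
z/H = 25190/63531 = 0.39650; exp(−0.39650) = 0.67267.
P = 2290 × 0.67267 = 1540.4 hPa.

P ≈ 1540 hPa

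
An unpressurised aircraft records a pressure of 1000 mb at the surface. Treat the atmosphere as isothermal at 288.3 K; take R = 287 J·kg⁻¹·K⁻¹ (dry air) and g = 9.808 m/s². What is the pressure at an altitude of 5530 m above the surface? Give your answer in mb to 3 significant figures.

P ≈ 519 mb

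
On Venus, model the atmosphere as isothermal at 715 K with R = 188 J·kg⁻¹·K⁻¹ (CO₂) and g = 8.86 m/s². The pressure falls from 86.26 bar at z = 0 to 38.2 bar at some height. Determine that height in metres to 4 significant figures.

z ≈ 12360 m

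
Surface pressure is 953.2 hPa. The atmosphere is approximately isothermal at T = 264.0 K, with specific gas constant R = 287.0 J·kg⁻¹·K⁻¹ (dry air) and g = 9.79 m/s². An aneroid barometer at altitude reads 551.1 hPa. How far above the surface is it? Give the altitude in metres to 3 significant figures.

Scale height: H = RT/g = 287.0 × 264.0 / 9.79 = 7739.3 m.
Invert the barometric formula: z = H ln(P₀/P).
P₀/P = 953.2/551.1 = 1.7296; ln(1.7296) = 0.54789.
z = 7739.3 × 0.54789 = 4240.3 m.

z ≈ 4240 m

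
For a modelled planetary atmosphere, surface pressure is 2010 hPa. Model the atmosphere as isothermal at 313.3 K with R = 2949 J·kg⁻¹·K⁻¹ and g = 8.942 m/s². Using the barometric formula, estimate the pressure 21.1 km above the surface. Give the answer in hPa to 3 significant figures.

P ≈ 1640 hPa

Scale height: H = RT/g = 2949 × 313.3 / 8.942 = 103320 m.
Barometric formula: P = P₀ exp(−z/H).
z/H = 21100/103320 = 0.20422; exp(−0.20422) = 0.81528.
P = 2010 × 0.81528 = 1638.7 hPa.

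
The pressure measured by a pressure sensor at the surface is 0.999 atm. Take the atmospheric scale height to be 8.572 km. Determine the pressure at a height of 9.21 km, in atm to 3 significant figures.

P ≈ 0.341 atm

Barometric formula: P = P₀ exp(−z/H).
z/H = 9210.0/8572.0 = 1.0744; exp(−1.0744) = 0.34150.
P = 0.999 × 0.34150 = 0.34116 atm.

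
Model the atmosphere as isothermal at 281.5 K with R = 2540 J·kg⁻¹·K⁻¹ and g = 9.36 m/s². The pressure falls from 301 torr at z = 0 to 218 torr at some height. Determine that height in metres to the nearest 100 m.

Scale height: H = RT/g = 2540 × 281.5 / 9.36 = 76390 m.
Invert the barometric formula: z = H ln(P₀/P).
P₀/P = 301/218 = 1.3807; ln(1.3807) = 0.32259.
z = 76390 × 0.32259 = 24643 m.

z ≈ 24600 m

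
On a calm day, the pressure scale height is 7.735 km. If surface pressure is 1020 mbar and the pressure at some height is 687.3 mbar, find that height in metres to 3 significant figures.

z ≈ 3050 m

Invert the barometric formula: z = H ln(P₀/P).
P₀/P = 1020/687.3 = 1.4841; ln(1.4841) = 0.39481.
z = 7735.0 × 0.39481 = 3053.9 m.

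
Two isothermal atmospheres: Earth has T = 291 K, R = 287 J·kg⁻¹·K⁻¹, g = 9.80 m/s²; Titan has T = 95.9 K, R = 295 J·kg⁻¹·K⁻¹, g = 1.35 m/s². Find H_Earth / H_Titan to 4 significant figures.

H = RT/g for each body.
H_Earth = 287 × 291 / 9.80 = 8522.1 m.
H_Titan = 295 × 95.9 / 1.35 = 20956 m.
H_Earth/H_Titan = 8522.1/20956 = 0.40667.

H_Earth/H_Titan ≈ 0.4067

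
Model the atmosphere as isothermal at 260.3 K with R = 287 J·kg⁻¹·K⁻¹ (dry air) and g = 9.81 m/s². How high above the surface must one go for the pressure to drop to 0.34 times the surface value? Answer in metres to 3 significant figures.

Scale height: H = RT/g = 287 × 260.3 / 9.81 = 7615.3 m.
Set P/P₀ = exp(−z/H) = 0.34, so z = −H ln(0.34).
−ln(0.34) = 1.0788; z = 7615.3 × 1.0788 = 8215.4 m.

z ≈ 8220 m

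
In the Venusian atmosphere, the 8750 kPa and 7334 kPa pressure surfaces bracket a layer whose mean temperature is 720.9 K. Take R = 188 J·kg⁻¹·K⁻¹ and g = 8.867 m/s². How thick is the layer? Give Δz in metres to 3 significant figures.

Δz ≈ 2700 m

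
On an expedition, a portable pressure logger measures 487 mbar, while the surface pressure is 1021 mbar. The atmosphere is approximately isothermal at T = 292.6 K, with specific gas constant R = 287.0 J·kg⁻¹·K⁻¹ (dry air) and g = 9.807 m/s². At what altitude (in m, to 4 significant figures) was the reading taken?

Scale height: H = RT/g = 287.0 × 292.6 / 9.807 = 8562.9 m.
Invert the barometric formula: z = H ln(P₀/P).
P₀/P = 1021/487 = 2.0965; ln(2.0965) = 0.74027.
z = 8562.9 × 0.74027 = 6338.9 m.

z ≈ 6339 m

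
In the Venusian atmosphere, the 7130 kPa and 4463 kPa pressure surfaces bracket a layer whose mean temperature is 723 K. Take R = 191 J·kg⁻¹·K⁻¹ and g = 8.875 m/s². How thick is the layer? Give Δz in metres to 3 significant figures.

Δz ≈ 7290 m

Hypsometric equation: Δz = (R T̄/g) ln(P₁/P₂).
R T̄/g = 191 × 723 / 8.875 = 15560 m.
ln(7130/4463) = ln(1.5976) = 0.46850.
Δz = 15560 × 0.46850 = 7289.9 m.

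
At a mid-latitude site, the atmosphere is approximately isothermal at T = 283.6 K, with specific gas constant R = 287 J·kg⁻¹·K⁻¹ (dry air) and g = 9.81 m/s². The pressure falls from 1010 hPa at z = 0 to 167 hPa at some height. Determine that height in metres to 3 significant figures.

z ≈ 14900 m

Scale height: H = RT/g = 287 × 283.6 / 9.81 = 8297.0 m.
Invert the barometric formula: z = H ln(P₀/P).
P₀/P = 1010/167 = 6.0479; ln(6.0479) = 1.7997.
z = 8297.0 × 1.7997 = 14932 m.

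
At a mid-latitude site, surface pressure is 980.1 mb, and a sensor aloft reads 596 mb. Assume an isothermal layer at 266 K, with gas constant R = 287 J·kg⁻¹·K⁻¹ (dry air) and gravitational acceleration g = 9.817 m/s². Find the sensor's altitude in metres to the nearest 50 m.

Scale height: H = RT/g = 287 × 266 / 9.817 = 7776.5 m.
Invert the barometric formula: z = H ln(P₀/P).
P₀/P = 980.1/596 = 1.6445; ln(1.6445) = 0.49744.
z = 7776.5 × 0.49744 = 3868.3 m.

z ≈ 3850 m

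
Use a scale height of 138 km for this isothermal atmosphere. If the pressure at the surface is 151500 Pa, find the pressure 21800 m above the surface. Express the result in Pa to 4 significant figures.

Barometric formula: P = P₀ exp(−z/H).
z/H = 21800/138000 = 0.15797; exp(−0.15797) = 0.85388.
P = 151500 × 0.85388 = 129360 Pa.

P ≈ 129400 Pa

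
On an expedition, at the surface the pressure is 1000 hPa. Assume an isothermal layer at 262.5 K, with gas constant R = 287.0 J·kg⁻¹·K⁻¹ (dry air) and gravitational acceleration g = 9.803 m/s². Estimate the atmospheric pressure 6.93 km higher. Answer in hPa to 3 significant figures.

Scale height: H = RT/g = 287.0 × 262.5 / 9.803 = 7685.1 m.
Barometric formula: P = P₀ exp(−z/H).
z/H = 6930.0/7685.1 = 0.90174; exp(−0.90174) = 0.40586.
P = 1000 × 0.40586 = 405.86 hPa.

P ≈ 406 hPa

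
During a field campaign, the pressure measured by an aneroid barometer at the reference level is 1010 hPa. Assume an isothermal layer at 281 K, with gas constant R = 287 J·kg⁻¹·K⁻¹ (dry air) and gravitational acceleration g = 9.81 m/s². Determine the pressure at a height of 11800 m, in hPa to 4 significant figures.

P ≈ 240.4 hPa

Scale height: H = RT/g = 287 × 281 / 9.81 = 8220.9 m.
Barometric formula: P = P₀ exp(−z/H).
z/H = 11800/8220.9 = 1.4354; exp(−1.4354) = 0.23802.
P = 1010 × 0.23802 = 240.40 hPa.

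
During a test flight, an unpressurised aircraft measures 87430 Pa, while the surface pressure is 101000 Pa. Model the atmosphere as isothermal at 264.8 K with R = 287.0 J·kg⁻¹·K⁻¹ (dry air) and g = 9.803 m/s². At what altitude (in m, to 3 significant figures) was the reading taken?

z ≈ 1120 m

Scale height: H = RT/g = 287.0 × 264.8 / 9.803 = 7752.5 m.
Invert the barometric formula: z = H ln(P₀/P).
P₀/P = 101000/87430 = 1.1552; ln(1.1552) = 0.14427.
z = 7752.5 × 0.14427 = 1118.5 m.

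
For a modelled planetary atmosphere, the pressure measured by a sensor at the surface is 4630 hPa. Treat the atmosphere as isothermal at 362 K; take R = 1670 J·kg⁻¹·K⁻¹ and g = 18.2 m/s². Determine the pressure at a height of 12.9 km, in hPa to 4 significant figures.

Scale height: H = RT/g = 1670 × 362 / 18.2 = 33216 m.
Barometric formula: P = P₀ exp(−z/H).
z/H = 12900/33216 = 0.38837; exp(−0.38837) = 0.67816.
P = 4630 × 0.67816 = 3139.9 hPa.

P ≈ 3140 hPa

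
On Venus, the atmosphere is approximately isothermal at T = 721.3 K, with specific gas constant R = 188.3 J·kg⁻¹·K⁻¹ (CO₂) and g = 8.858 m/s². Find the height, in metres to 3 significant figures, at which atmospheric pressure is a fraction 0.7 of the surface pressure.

z ≈ 5470 m

Scale height: H = RT/g = 188.3 × 721.3 / 8.858 = 15333 m.
Set P/P₀ = exp(−z/H) = 0.7, so z = −H ln(0.7).
−ln(0.7) = 0.35667; z = 15333 × 0.35667 = 5468.8 m.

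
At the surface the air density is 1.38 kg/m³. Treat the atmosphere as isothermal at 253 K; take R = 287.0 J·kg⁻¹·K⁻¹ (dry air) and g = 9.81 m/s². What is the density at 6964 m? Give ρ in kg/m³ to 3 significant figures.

Scale height: H = RT/g = 287.0 × 253 / 9.81 = 7401.7 m.
In an isothermal atmosphere, density decays like pressure: ρ = ρ₀ exp(−z/H).
z/H = 6964.0/7401.7 = 0.94086; exp(−0.94086) = 0.39029.
ρ = 1.38 × 0.39029 = 0.53860 kg/m³.

ρ ≈ 0.539 kg/m³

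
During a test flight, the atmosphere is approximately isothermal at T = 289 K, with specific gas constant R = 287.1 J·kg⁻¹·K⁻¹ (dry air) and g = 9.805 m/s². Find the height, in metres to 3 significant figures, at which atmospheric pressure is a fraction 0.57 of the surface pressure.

Scale height: H = RT/g = 287.1 × 289 / 9.805 = 8462.2 m.
Set P/P₀ = exp(−z/H) = 0.57, so z = −H ln(0.57).
−ln(0.57) = 0.56212; z = 8462.2 × 0.56212 = 4756.8 m.

z ≈ 4760 m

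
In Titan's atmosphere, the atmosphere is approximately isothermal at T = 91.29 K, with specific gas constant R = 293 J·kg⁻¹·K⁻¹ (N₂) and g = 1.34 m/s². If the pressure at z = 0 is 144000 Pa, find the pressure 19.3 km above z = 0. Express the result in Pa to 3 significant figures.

Scale height: H = RT/g = 293 × 91.29 / 1.34 = 19961 m.
Barometric formula: P = P₀ exp(−z/H).
z/H = 19300/19961 = 0.96689; exp(−0.96689) = 0.38026.
P = 144000 × 0.38026 = 54757 Pa.

P ≈ 54800 Pa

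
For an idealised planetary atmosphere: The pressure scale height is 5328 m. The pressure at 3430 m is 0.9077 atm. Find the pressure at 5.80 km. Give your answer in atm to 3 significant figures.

Between two levels, P₂ = P₁ exp(−Δz/H) with Δz = z₂ − z₁.
Δz = 5800.0 − 3430.0 = 2370.0 m; Δz/H = 2370.0/5328.0 = 0.44482.
P₂ = 0.9077 × exp(−0.44482) = 0.9077 × 0.64094 = 0.58178 atm.

P ≈ 0.582 atm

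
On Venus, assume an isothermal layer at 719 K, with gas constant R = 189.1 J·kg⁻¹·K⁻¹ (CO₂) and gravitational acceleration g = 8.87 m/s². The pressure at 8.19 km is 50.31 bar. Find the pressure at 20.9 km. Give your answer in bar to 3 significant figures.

P ≈ 22.0 bar

Scale height: H = RT/g = 189.1 × 719 / 8.87 = 15328 m.
Between two levels, P₂ = P₁ exp(−Δz/H) with Δz = z₂ − z₁.
Δz = 20900 − 8190.0 = 12710 m; Δz/H = 12710/15328 = 0.82920.
P₂ = 50.31 × exp(−0.82920) = 50.31 × 0.43640 = 21.955 bar.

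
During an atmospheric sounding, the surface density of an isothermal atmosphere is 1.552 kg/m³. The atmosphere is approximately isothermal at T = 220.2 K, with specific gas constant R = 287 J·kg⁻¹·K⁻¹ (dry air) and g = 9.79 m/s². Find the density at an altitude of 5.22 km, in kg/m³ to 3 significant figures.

ρ ≈ 0.691 kg/m³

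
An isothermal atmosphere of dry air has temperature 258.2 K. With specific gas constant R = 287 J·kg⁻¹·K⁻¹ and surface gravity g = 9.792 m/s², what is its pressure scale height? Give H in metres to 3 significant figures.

The scale height of an isothermal atmosphere is H = RT/g.
H = 287 × 258.2 / 9.792 = 74103/9.792 = 7567.7 m.

H ≈ 7570 m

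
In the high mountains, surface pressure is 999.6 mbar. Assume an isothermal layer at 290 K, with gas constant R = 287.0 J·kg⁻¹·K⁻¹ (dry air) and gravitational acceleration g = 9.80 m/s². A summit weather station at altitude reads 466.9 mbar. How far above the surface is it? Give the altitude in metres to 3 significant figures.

z ≈ 6470 m

Scale height: H = RT/g = 287.0 × 290 / 9.80 = 8492.9 m.
Invert the barometric formula: z = H ln(P₀/P).
P₀/P = 999.6/466.9 = 2.1409; ln(2.1409) = 0.76123.
z = 8492.9 × 0.76123 = 6465.1 m.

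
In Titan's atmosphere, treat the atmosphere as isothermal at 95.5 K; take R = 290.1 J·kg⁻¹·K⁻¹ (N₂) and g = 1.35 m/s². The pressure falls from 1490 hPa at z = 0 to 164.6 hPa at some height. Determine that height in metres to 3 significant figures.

Scale height: H = RT/g = 290.1 × 95.5 / 1.35 = 20522 m.
Invert the barometric formula: z = H ln(P₀/P).
P₀/P = 1490/164.6 = 9.0522; ln(9.0522) = 2.2030.
z = 20522 × 2.2030 = 45210 m.

z ≈ 45200 m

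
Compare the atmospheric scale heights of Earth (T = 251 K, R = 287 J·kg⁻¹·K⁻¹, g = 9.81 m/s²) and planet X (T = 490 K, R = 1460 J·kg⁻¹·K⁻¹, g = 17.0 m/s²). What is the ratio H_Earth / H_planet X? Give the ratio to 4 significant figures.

H = RT/g for each body.
H_Earth = 287 × 251 / 9.81 = 7343.2 m.
H_planet X = 1460 × 490 / 17.0 = 42082 m.
H_Earth/H_planet X = 7343.2/42082 = 0.17450.

H_Earth/H_planet X ≈ 0.1745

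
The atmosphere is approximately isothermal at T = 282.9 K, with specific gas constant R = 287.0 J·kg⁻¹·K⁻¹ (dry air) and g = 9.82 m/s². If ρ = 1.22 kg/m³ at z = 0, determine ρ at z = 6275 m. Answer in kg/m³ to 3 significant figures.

Scale height: H = RT/g = 287.0 × 282.9 / 9.82 = 8268.1 m.
In an isothermal atmosphere, density decays like pressure: ρ = ρ₀ exp(−z/H).
z/H = 6275.0/8268.1 = 0.75894; exp(−0.75894) = 0.46816.
ρ = 1.22 × 0.46816 = 0.57116 kg/m³.

ρ ≈ 0.571 kg/m³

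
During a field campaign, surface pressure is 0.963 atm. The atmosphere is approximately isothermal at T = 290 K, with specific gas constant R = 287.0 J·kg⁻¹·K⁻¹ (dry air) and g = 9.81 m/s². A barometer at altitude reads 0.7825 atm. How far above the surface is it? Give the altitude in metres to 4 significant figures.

Scale height: H = RT/g = 287.0 × 290 / 9.81 = 8484.2 m.
Invert the barometric formula: z = H ln(P₀/P).
P₀/P = 0.963/0.7825 = 1.2307; ln(1.2307) = 0.20758.
z = 8484.2 × 0.20758 = 1761.2 m.

z ≈ 1761 m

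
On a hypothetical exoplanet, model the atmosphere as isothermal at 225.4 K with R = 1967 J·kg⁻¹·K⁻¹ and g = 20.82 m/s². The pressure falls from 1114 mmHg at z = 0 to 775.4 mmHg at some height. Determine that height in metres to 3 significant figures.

Scale height: H = RT/g = 1967 × 225.4 / 20.82 = 21295 m.
Invert the barometric formula: z = H ln(P₀/P).
P₀/P = 1114/775.4 = 1.4367; ln(1.4367) = 0.36235.
z = 21295 × 0.36235 = 7716.2 m.

z ≈ 7720 m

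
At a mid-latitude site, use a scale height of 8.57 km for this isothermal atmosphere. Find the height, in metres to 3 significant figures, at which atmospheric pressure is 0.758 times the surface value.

z ≈ 2370 m

Set P/P₀ = exp(−z/H) = 0.758, so z = −H ln(0.758).
−ln(0.758) = 0.27707; z = 8570.0 × 0.27707 = 2374.5 m.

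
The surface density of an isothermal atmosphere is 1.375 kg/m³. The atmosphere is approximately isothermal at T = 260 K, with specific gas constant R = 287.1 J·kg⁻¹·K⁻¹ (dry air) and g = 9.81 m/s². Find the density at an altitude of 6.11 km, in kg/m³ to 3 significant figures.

Scale height: H = RT/g = 287.1 × 260 / 9.81 = 7609.2 m.
In an isothermal atmosphere, density decays like pressure: ρ = ρ₀ exp(−z/H).
z/H = 6110.0/7609.2 = 0.80298; exp(−0.80298) = 0.44799.
ρ = 1.375 × 0.44799 = 0.61599 kg/m³.

ρ ≈ 0.616 kg/m³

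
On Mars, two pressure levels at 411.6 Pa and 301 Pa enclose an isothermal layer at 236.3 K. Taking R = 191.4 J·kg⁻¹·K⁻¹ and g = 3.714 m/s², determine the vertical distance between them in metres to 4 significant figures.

Hypsometric equation: Δz = (R T̄/g) ln(P₁/P₂).
R T̄/g = 191.4 × 236.3 / 3.714 = 12178 m.
ln(411.6/301) = ln(1.3674) = 0.31291.
Δz = 12178 × 0.31291 = 3810.6 m.

Δz ≈ 3811 m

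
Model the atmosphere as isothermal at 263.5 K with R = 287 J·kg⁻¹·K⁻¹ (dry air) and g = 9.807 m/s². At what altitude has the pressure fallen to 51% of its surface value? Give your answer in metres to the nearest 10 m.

z ≈ 5190 m

Scale height: H = RT/g = 287 × 263.5 / 9.807 = 7711.3 m.
Set P/P₀ = exp(−z/H) = 0.51, so z = −H ln(0.51).
−ln(0.51) = 0.67334; z = 7711.3 × 0.67334 = 5192.3 m.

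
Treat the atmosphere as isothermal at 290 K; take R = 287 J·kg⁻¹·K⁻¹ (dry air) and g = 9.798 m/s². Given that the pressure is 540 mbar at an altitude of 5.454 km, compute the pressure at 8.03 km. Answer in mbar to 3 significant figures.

P ≈ 399 mbar

Scale height: H = RT/g = 287 × 290 / 9.798 = 8494.6 m.
Between two levels, P₂ = P₁ exp(−Δz/H) with Δz = z₂ − z₁.
Δz = 8030.0 − 5454.0 = 2576.0 m; Δz/H = 2576.0/8494.6 = 0.30325.
P₂ = 540 × exp(−0.30325) = 540 × 0.73841 = 398.74 mbar.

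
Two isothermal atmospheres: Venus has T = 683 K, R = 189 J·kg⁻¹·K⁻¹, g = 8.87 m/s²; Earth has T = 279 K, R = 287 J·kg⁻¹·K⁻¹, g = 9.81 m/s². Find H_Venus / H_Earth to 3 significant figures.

H = RT/g for each body.
H_Venus = 189 × 683 / 8.87 = 14553 m.
H_Earth = 287 × 279 / 9.81 = 8162.4 m.
H_Venus/H_Earth = 14553/8162.4 = 1.7829.

H_Venus/H_Earth ≈ 1.78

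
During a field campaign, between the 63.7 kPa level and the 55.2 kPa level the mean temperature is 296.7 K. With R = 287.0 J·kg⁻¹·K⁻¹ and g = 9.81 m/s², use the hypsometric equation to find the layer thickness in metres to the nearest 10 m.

Δz ≈ 1240 m

Hypsometric equation: Δz = (R T̄/g) ln(P₁/P₂).
R T̄/g = 287.0 × 296.7 / 9.81 = 8680.2 m.
ln(63.7/55.2) = ln(1.1540) = 0.14323.
Δz = 8680.2 × 0.14323 = 1243.3 m.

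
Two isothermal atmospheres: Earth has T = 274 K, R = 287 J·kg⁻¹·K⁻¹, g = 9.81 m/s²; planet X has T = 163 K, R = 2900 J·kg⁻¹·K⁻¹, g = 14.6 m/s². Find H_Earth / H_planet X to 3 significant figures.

H = RT/g for each body.
H_Earth = 287 × 274 / 9.81 = 8016.1 m.
H_planet X = 2900 × 163 / 14.6 = 32377 m.
H_Earth/H_planet X = 8016.1/32377 = 0.24759.

H_Earth/H_planet X ≈ 0.248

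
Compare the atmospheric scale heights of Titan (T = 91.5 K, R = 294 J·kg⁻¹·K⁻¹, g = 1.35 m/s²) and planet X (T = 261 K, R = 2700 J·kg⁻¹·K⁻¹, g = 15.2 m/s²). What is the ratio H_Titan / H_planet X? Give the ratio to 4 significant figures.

H = RT/g for each body.
H_Titan = 294 × 91.5 / 1.35 = 19927 m.
H_planet X = 2700 × 261 / 15.2 = 46362 m.
H_Titan/H_planet X = 19927/46362 = 0.42981.

H_Titan/H_planet X ≈ 0.4298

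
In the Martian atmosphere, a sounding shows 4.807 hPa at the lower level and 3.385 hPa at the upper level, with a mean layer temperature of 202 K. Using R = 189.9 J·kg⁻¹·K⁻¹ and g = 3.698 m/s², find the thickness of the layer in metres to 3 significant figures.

Δz ≈ 3640 m

Hypsometric equation: Δz = (R T̄/g) ln(P₁/P₂).
R T̄/g = 189.9 × 202 / 3.698 = 10373 m.
ln(4.807/3.385) = ln(1.4201) = 0.35073.
Δz = 10373 × 0.35073 = 3638.1 m.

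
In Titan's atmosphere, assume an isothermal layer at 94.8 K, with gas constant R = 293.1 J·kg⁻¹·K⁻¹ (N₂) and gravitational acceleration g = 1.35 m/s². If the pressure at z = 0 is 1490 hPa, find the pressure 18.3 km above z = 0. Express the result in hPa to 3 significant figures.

Scale height: H = RT/g = 293.1 × 94.8 / 1.35 = 20582 m.
Barometric formula: P = P₀ exp(−z/H).
z/H = 18300/20582 = 0.88913; exp(−0.88913) = 0.41101.
P = 1490 × 0.41101 = 612.40 hPa.

P ≈ 612 hPa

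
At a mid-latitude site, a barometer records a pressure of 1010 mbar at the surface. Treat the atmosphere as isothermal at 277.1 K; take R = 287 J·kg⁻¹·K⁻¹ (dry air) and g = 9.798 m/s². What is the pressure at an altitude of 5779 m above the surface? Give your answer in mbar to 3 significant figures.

Scale height: H = RT/g = 287 × 277.1 / 9.798 = 8116.7 m.
Barometric formula: P = P₀ exp(−z/H).
z/H = 5779.0/8116.7 = 0.71199; exp(−0.71199) = 0.49067.
P = 1010 × 0.49067 = 495.58 mbar.

P ≈ 496 mbar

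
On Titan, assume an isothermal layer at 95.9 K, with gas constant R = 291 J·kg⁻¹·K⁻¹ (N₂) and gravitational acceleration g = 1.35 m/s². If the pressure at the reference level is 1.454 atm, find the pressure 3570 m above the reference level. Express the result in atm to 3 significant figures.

Scale height: H = RT/g = 291 × 95.9 / 1.35 = 20672 m.
Barometric formula: P = P₀ exp(−z/H).
z/H = 3570.0/20672 = 0.17270; exp(−0.17270) = 0.84139.
P = 1.454 × 0.84139 = 1.2234 atm.

P ≈ 1.22 atm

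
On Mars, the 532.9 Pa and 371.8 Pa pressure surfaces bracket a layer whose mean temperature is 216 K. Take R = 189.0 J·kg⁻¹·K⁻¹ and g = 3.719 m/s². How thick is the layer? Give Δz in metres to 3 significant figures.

Δz ≈ 3950 m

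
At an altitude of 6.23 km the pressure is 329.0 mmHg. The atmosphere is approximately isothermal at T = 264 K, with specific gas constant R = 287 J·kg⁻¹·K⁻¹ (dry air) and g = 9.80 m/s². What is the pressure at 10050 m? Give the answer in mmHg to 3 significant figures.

Scale height: H = RT/g = 287 × 264 / 9.80 = 7731.4 m.
Between two levels, P₂ = P₁ exp(−Δz/H) with Δz = z₂ − z₁.
Δz = 10050 − 6230.0 = 3820.0 m; Δz/H = 3820.0/7731.4 = 0.49409.
P₂ = 329.0 × exp(−0.49409) = 329.0 × 0.61013 = 200.73 mmHg.

P ≈ 201 mmHg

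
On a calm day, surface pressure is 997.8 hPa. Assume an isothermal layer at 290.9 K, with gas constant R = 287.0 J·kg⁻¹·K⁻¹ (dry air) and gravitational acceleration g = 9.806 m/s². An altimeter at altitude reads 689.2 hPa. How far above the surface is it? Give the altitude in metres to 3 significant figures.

z ≈ 3150 m

Scale height: H = RT/g = 287.0 × 290.9 / 9.806 = 8514.0 m.
Invert the barometric formula: z = H ln(P₀/P).
P₀/P = 997.8/689.2 = 1.4478; ln(1.4478) = 0.37005.
z = 8514.0 × 0.37005 = 3150.6 m.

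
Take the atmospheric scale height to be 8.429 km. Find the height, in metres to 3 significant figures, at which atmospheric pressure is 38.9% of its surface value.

Set P/P₀ = exp(−z/H) = 0.389, so z = −H ln(0.389).
−ln(0.389) = 0.94418; z = 8429.0 × 0.94418 = 7958.5 m.

z ≈ 7960 m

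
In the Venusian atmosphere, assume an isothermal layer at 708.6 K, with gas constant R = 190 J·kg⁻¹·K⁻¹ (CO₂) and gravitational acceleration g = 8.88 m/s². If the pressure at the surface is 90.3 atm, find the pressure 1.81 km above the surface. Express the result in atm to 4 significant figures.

Scale height: H = RT/g = 190 × 708.6 / 8.88 = 15161 m.
Barometric formula: P = P₀ exp(−z/H).
z/H = 1810.0/15161 = 0.11939; exp(−0.11939) = 0.88746.
P = 90.3 × 0.88746 = 80.138 atm.

P ≈ 80.14 atm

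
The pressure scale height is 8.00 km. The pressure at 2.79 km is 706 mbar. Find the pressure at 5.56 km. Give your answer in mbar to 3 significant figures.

Between two levels, P₂ = P₁ exp(−Δz/H) with Δz = z₂ − z₁.
Δz = 5560.0 − 2790.0 = 2770.0 m; Δz/H = 2770.0/8000.0 = 0.34625.
P₂ = 706 × exp(−0.34625) = 706 × 0.70734 = 499.38 mbar.

P ≈ 499 mbar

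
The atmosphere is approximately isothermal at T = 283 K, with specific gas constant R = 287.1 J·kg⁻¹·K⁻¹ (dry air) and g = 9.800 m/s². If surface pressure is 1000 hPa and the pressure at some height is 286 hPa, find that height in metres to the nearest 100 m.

z ≈ 10400 m

Scale height: H = RT/g = 287.1 × 283 / 9.800 = 8290.7 m.
Invert the barometric formula: z = H ln(P₀/P).
P₀/P = 1000/286 = 3.4965; ln(3.4965) = 1.2518.
z = 8290.7 × 1.2518 = 10378 m.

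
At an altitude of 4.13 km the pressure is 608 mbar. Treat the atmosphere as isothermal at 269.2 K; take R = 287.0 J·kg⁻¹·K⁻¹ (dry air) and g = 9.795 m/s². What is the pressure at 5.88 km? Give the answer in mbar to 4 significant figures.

Scale height: H = RT/g = 287.0 × 269.2 / 9.795 = 7887.7 m.
Between two levels, P₂ = P₁ exp(−Δz/H) with Δz = z₂ − z₁.
Δz = 5880.0 − 4130.0 = 1750.0 m; Δz/H = 1750.0/7887.7 = 0.22186.
P₂ = 608 × exp(−0.22186) = 608 × 0.80103 = 487.03 mbar.

P ≈ 487.0 mbar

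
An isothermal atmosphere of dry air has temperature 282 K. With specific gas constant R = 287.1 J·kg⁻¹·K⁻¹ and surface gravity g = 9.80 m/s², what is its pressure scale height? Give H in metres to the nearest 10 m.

H ≈ 8260 m

The scale height of an isothermal atmosphere is H = RT/g.
H = 287.1 × 282 / 9.80 = 80962/9.80 = 8261.4 m.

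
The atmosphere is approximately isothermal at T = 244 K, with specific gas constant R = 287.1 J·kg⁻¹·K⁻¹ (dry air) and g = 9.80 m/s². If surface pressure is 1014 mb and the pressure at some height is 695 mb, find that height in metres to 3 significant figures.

z ≈ 2700 m

Scale height: H = RT/g = 287.1 × 244 / 9.80 = 7148.2 m.
Invert the barometric formula: z = H ln(P₀/P).
P₀/P = 1014/695 = 1.4590; ln(1.4590) = 0.37775.
z = 7148.2 × 0.37775 = 2700.2 m.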